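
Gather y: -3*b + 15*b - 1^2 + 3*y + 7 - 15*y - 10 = 12*b - 12*y - 4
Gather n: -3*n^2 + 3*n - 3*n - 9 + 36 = 27 - 3*n^2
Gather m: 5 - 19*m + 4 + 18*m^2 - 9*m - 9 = 18*m^2 - 28*m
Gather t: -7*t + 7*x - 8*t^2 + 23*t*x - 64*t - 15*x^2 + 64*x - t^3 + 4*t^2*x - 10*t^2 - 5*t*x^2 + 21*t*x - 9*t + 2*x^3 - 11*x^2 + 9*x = -t^3 + t^2*(4*x - 18) + t*(-5*x^2 + 44*x - 80) + 2*x^3 - 26*x^2 + 80*x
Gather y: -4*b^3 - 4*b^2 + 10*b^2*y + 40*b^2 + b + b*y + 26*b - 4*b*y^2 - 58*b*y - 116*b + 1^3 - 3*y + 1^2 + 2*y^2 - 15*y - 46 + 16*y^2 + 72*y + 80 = -4*b^3 + 36*b^2 - 89*b + y^2*(18 - 4*b) + y*(10*b^2 - 57*b + 54) + 36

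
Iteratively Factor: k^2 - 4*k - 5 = (k - 5)*(k + 1)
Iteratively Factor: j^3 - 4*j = (j)*(j^2 - 4) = j*(j - 2)*(j + 2)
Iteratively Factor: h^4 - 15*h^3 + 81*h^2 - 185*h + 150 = (h - 2)*(h^3 - 13*h^2 + 55*h - 75) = (h - 3)*(h - 2)*(h^2 - 10*h + 25) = (h - 5)*(h - 3)*(h - 2)*(h - 5)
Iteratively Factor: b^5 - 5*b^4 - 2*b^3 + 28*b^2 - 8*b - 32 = (b + 2)*(b^4 - 7*b^3 + 12*b^2 + 4*b - 16) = (b - 2)*(b + 2)*(b^3 - 5*b^2 + 2*b + 8) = (b - 2)*(b + 1)*(b + 2)*(b^2 - 6*b + 8) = (b - 2)^2*(b + 1)*(b + 2)*(b - 4)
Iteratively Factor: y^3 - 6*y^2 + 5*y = (y - 1)*(y^2 - 5*y) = y*(y - 1)*(y - 5)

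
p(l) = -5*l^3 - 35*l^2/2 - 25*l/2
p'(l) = -15*l^2 - 35*l - 25/2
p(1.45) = -70.16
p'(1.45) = -94.79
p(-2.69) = 4.32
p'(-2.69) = -26.89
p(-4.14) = 106.60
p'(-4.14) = -124.69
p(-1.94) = -5.11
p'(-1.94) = -1.05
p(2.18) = -162.22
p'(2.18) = -160.09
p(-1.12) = -0.93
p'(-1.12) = 7.88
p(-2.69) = 4.32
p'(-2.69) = -26.89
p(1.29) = -55.98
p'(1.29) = -82.61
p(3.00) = -330.00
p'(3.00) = -252.50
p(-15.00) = 13125.00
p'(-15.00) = -2862.50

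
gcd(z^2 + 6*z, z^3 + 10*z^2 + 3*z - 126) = z + 6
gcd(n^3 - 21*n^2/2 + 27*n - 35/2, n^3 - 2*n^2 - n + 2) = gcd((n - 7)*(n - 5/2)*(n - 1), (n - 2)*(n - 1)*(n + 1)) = n - 1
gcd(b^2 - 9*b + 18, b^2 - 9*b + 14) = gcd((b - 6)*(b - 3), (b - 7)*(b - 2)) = 1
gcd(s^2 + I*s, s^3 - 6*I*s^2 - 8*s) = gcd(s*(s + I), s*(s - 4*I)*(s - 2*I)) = s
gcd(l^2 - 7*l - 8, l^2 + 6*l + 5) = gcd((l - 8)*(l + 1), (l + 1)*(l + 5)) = l + 1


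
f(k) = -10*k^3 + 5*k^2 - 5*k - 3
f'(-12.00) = -4445.00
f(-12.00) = 18057.00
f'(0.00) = -5.00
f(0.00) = -3.00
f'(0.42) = -6.09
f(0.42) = -4.96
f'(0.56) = -8.81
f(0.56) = -5.99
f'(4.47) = -559.73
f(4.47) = -818.59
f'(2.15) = -122.18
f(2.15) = -90.02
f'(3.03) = -250.13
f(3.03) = -250.43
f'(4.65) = -607.18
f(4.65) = -923.58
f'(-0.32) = -11.27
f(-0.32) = -0.56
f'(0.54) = -8.35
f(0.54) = -5.82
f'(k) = -30*k^2 + 10*k - 5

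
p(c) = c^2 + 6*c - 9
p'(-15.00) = -24.00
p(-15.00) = 126.00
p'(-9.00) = -12.00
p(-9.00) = 18.00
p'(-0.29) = 5.42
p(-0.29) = -10.66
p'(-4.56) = -3.12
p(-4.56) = -15.57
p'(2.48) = 10.96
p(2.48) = 12.03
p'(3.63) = 13.26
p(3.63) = 25.96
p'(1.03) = 8.06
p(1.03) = -1.76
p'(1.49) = 8.98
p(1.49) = 2.16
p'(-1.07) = 3.86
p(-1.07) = -14.28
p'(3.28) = 12.56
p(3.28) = 21.44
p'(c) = 2*c + 6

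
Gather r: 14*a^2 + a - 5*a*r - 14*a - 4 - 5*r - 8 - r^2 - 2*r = 14*a^2 - 13*a - r^2 + r*(-5*a - 7) - 12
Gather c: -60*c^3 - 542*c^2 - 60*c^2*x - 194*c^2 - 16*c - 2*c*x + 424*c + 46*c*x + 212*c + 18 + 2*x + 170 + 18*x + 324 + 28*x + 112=-60*c^3 + c^2*(-60*x - 736) + c*(44*x + 620) + 48*x + 624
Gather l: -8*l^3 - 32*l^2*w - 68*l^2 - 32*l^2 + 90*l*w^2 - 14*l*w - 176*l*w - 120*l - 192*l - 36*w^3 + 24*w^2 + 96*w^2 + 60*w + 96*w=-8*l^3 + l^2*(-32*w - 100) + l*(90*w^2 - 190*w - 312) - 36*w^3 + 120*w^2 + 156*w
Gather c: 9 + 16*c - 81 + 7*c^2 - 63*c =7*c^2 - 47*c - 72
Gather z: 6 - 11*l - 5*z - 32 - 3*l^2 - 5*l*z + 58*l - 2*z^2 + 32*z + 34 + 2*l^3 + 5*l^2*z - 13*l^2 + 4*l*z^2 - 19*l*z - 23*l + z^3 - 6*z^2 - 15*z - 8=2*l^3 - 16*l^2 + 24*l + z^3 + z^2*(4*l - 8) + z*(5*l^2 - 24*l + 12)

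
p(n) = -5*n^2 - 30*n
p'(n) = -10*n - 30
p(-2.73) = 44.64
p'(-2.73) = -2.70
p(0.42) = -13.48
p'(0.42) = -34.20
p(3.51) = -166.90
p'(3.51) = -65.10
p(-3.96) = 40.39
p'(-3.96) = 9.60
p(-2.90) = 44.95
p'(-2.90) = -1.00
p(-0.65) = 17.39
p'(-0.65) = -23.50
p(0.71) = -23.82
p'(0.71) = -37.10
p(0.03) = -0.90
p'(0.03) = -30.30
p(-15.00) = -675.00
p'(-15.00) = 120.00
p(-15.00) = -675.00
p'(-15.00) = 120.00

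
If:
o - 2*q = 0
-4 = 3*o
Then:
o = -4/3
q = -2/3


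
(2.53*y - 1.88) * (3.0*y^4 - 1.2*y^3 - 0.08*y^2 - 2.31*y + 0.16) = 7.59*y^5 - 8.676*y^4 + 2.0536*y^3 - 5.6939*y^2 + 4.7476*y - 0.3008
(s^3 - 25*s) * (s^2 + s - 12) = s^5 + s^4 - 37*s^3 - 25*s^2 + 300*s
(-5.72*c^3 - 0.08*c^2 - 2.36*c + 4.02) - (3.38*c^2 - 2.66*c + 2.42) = -5.72*c^3 - 3.46*c^2 + 0.3*c + 1.6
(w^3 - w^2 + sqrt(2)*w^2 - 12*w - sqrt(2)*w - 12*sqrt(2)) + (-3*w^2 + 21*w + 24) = w^3 - 4*w^2 + sqrt(2)*w^2 - sqrt(2)*w + 9*w - 12*sqrt(2) + 24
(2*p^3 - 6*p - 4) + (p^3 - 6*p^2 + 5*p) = 3*p^3 - 6*p^2 - p - 4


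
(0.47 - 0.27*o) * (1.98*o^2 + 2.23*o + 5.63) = -0.5346*o^3 + 0.3285*o^2 - 0.472*o + 2.6461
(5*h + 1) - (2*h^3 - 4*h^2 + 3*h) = -2*h^3 + 4*h^2 + 2*h + 1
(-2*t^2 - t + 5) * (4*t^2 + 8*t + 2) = -8*t^4 - 20*t^3 + 8*t^2 + 38*t + 10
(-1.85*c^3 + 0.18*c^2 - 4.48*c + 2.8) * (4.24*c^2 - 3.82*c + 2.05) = -7.844*c^5 + 7.8302*c^4 - 23.4753*c^3 + 29.3546*c^2 - 19.88*c + 5.74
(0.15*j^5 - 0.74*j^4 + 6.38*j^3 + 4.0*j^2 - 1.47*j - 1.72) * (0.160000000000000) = 0.024*j^5 - 0.1184*j^4 + 1.0208*j^3 + 0.64*j^2 - 0.2352*j - 0.2752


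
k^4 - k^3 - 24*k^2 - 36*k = k*(k - 6)*(k + 2)*(k + 3)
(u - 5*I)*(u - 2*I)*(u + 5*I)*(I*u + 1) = I*u^4 + 3*u^3 + 23*I*u^2 + 75*u - 50*I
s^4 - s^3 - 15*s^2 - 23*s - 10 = (s - 5)*(s + 1)^2*(s + 2)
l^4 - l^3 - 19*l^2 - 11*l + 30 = (l - 5)*(l - 1)*(l + 2)*(l + 3)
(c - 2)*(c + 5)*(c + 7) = c^3 + 10*c^2 + 11*c - 70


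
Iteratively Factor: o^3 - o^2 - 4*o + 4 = (o + 2)*(o^2 - 3*o + 2) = (o - 2)*(o + 2)*(o - 1)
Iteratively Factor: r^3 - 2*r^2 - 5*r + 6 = (r + 2)*(r^2 - 4*r + 3) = (r - 3)*(r + 2)*(r - 1)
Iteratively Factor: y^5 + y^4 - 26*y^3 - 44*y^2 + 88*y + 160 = (y + 2)*(y^4 - y^3 - 24*y^2 + 4*y + 80) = (y - 2)*(y + 2)*(y^3 + y^2 - 22*y - 40) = (y - 2)*(y + 2)^2*(y^2 - y - 20) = (y - 5)*(y - 2)*(y + 2)^2*(y + 4)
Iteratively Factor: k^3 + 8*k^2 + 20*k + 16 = (k + 4)*(k^2 + 4*k + 4) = (k + 2)*(k + 4)*(k + 2)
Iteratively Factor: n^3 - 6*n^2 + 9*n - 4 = (n - 1)*(n^2 - 5*n + 4) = (n - 1)^2*(n - 4)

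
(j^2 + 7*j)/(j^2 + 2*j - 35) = j/(j - 5)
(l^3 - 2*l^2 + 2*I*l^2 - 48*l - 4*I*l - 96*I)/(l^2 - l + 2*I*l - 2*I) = (l^2 - 2*l - 48)/(l - 1)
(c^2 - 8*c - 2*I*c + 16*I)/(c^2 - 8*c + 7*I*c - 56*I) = (c - 2*I)/(c + 7*I)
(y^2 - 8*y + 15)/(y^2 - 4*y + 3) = (y - 5)/(y - 1)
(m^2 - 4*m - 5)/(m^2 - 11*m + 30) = (m + 1)/(m - 6)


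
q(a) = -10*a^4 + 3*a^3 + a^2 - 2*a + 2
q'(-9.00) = 29869.00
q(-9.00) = -67696.00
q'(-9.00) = 29869.00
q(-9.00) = -67696.00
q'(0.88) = -20.53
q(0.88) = -2.94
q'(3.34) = -1385.31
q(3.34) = -1126.22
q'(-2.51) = 682.21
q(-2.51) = -431.03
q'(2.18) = -369.28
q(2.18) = -192.38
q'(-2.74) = 882.92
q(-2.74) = -610.37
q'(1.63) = -148.06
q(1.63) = -56.20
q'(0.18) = -1.58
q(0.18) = 1.68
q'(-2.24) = 488.26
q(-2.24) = -273.98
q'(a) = -40*a^3 + 9*a^2 + 2*a - 2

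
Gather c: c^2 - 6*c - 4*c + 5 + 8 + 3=c^2 - 10*c + 16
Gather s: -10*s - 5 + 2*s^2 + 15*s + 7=2*s^2 + 5*s + 2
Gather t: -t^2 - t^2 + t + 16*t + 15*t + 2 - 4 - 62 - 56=-2*t^2 + 32*t - 120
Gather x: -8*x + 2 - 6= -8*x - 4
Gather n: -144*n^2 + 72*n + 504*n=-144*n^2 + 576*n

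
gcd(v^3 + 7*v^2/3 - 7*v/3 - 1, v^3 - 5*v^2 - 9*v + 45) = v + 3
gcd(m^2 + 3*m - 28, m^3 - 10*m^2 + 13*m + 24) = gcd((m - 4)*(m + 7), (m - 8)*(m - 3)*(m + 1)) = 1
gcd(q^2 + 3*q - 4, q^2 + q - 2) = q - 1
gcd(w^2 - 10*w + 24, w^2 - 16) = w - 4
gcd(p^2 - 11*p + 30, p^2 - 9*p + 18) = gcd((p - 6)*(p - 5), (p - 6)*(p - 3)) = p - 6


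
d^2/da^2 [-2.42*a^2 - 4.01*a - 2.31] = -4.84000000000000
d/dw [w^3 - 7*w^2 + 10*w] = 3*w^2 - 14*w + 10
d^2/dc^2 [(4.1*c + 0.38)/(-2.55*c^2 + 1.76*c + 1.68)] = ((4.1*c + 0.38)*(5.1*c - 1.76)*(10.2*c - 3.52) + (62.73*c - 12.494)*(-2.55*c^2 + 1.76*c + 1.68))/(-2.55*c^2 + 1.76*c + 1.68)^3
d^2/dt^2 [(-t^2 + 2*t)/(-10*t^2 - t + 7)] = 70*(-6*t^3 + 6*t^2 - 12*t + 1)/(1000*t^6 + 300*t^5 - 2070*t^4 - 419*t^3 + 1449*t^2 + 147*t - 343)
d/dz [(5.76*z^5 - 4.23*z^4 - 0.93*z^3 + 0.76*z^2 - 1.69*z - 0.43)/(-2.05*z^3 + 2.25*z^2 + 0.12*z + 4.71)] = (-23.616*z^7 + 47.5515*z^6 - 16.2702*z^5 + 133.5907*z^4 - 86.8454*z^3 - 11.8917*z^2 + 9.0942*z - 7.9083)/(4.2025*z^6 - 9.225*z^5 + 4.5705*z^4 - 18.771*z^3 + 21.2094*z^2 + 1.1304*z + 22.1841)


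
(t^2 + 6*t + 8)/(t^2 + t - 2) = (t + 4)/(t - 1)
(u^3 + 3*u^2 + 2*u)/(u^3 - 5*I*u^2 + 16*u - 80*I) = u*(u^2 + 3*u + 2)/(u^3 - 5*I*u^2 + 16*u - 80*I)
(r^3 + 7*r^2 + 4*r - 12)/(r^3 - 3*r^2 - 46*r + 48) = (r + 2)/(r - 8)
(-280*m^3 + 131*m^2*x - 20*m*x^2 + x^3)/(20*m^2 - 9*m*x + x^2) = (56*m^2 - 15*m*x + x^2)/(-4*m + x)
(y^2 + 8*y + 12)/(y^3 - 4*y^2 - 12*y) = (y + 6)/(y*(y - 6))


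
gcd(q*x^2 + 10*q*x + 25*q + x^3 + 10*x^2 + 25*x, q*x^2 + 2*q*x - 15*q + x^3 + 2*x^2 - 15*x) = q*x + 5*q + x^2 + 5*x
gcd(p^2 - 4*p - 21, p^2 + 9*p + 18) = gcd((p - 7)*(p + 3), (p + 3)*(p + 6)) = p + 3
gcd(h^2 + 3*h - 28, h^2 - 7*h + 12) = h - 4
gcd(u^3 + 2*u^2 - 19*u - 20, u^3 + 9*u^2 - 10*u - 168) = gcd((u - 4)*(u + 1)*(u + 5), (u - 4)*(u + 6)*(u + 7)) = u - 4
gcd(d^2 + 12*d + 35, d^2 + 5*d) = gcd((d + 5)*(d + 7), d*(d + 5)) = d + 5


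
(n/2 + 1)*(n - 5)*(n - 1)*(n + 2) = n^4/2 - n^3 - 15*n^2/2 - 2*n + 10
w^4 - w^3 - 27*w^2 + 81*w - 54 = (w - 3)^2*(w - 1)*(w + 6)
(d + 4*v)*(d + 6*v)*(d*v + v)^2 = d^4*v^2 + 10*d^3*v^3 + 2*d^3*v^2 + 24*d^2*v^4 + 20*d^2*v^3 + d^2*v^2 + 48*d*v^4 + 10*d*v^3 + 24*v^4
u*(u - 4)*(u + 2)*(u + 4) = u^4 + 2*u^3 - 16*u^2 - 32*u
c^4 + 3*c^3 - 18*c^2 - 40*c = c*(c - 4)*(c + 2)*(c + 5)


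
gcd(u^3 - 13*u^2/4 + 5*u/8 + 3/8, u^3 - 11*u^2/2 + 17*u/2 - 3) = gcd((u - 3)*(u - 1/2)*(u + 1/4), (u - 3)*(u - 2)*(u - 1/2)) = u^2 - 7*u/2 + 3/2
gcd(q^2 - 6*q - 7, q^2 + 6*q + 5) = q + 1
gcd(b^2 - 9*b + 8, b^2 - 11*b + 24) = b - 8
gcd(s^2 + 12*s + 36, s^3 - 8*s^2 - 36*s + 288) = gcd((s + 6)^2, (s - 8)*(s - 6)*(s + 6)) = s + 6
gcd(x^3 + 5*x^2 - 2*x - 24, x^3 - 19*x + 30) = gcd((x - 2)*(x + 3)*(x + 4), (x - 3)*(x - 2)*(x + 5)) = x - 2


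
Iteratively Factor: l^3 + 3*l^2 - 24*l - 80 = (l - 5)*(l^2 + 8*l + 16) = (l - 5)*(l + 4)*(l + 4)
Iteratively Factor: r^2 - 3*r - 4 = (r - 4)*(r + 1)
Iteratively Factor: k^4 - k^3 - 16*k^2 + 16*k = (k - 1)*(k^3 - 16*k) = k*(k - 1)*(k^2 - 16) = k*(k - 1)*(k + 4)*(k - 4)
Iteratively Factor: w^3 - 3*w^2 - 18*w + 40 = (w - 5)*(w^2 + 2*w - 8) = (w - 5)*(w - 2)*(w + 4)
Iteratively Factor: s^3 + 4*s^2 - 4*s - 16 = (s + 2)*(s^2 + 2*s - 8) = (s + 2)*(s + 4)*(s - 2)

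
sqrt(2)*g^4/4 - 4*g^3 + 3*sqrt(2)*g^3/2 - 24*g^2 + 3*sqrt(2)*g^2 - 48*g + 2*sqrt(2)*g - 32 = (g/2 + 1)*(g + 2)*(g - 8*sqrt(2))*(sqrt(2)*g/2 + sqrt(2))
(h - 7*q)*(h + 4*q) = h^2 - 3*h*q - 28*q^2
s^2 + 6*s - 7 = (s - 1)*(s + 7)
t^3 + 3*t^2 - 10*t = t*(t - 2)*(t + 5)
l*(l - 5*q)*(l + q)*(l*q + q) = l^4*q - 4*l^3*q^2 + l^3*q - 5*l^2*q^3 - 4*l^2*q^2 - 5*l*q^3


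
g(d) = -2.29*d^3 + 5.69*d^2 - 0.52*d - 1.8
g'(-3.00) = -96.49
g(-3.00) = 112.80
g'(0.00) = -0.52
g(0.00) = -1.80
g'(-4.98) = -227.57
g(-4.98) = 424.73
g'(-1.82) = -43.99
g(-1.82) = 31.80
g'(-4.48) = -189.39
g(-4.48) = 320.64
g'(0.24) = 1.82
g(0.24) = -1.63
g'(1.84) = -2.84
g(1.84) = 2.24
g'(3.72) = -53.26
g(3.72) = -42.88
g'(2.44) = -13.65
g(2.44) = -2.46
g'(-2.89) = -90.79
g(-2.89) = 102.50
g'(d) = -6.87*d^2 + 11.38*d - 0.52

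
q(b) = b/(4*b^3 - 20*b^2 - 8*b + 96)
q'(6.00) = -0.02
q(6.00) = 0.03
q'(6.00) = -0.02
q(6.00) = 0.03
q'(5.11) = -0.10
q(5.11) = 0.08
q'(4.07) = -33.88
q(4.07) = 2.24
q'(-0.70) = 0.01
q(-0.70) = -0.01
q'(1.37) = 0.03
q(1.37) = 0.02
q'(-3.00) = 0.02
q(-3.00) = 0.02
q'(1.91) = 0.09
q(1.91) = 0.05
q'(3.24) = 2.32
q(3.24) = -0.85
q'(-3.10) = 0.01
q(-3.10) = 0.02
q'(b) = b*(-12*b^2 + 40*b + 8)/(4*b^3 - 20*b^2 - 8*b + 96)^2 + 1/(4*b^3 - 20*b^2 - 8*b + 96)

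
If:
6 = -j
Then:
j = -6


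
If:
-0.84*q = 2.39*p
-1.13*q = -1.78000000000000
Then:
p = -0.55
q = 1.58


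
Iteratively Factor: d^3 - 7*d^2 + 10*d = (d - 5)*(d^2 - 2*d) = (d - 5)*(d - 2)*(d)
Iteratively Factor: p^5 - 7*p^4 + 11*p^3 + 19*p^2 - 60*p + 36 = (p - 2)*(p^4 - 5*p^3 + p^2 + 21*p - 18) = (p - 2)*(p + 2)*(p^3 - 7*p^2 + 15*p - 9) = (p - 2)*(p - 1)*(p + 2)*(p^2 - 6*p + 9) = (p - 3)*(p - 2)*(p - 1)*(p + 2)*(p - 3)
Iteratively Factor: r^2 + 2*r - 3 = (r + 3)*(r - 1)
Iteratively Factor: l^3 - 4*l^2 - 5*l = (l - 5)*(l^2 + l) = l*(l - 5)*(l + 1)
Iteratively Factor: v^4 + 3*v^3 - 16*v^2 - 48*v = (v + 4)*(v^3 - v^2 - 12*v) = v*(v + 4)*(v^2 - v - 12) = v*(v - 4)*(v + 4)*(v + 3)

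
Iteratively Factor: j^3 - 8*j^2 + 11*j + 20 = (j - 5)*(j^2 - 3*j - 4) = (j - 5)*(j - 4)*(j + 1)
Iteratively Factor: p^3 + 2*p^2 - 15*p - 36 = (p - 4)*(p^2 + 6*p + 9) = (p - 4)*(p + 3)*(p + 3)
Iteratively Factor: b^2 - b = (b - 1)*(b)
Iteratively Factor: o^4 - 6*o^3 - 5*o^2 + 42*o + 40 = (o - 4)*(o^3 - 2*o^2 - 13*o - 10) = (o - 5)*(o - 4)*(o^2 + 3*o + 2) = (o - 5)*(o - 4)*(o + 1)*(o + 2)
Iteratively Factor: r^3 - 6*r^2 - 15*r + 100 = (r + 4)*(r^2 - 10*r + 25) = (r - 5)*(r + 4)*(r - 5)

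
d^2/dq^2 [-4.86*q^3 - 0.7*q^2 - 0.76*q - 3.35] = -29.16*q - 1.4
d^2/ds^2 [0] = 0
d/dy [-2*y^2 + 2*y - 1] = 2 - 4*y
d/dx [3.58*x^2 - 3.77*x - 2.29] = 7.16*x - 3.77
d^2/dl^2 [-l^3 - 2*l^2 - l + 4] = -6*l - 4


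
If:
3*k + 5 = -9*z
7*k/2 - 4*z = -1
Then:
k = -2/3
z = -1/3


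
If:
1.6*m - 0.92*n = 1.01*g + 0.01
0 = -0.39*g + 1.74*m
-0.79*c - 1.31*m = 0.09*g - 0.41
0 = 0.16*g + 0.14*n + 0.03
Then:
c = 0.75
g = -0.47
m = -0.10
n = 0.32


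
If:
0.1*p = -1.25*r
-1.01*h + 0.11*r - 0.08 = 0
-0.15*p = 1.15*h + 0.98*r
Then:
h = -0.09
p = 1.48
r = -0.12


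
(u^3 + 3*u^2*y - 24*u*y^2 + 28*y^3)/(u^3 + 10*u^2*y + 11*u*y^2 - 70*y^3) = (u - 2*y)/(u + 5*y)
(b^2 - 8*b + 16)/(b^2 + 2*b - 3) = (b^2 - 8*b + 16)/(b^2 + 2*b - 3)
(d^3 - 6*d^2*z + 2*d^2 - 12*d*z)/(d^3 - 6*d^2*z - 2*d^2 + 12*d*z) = (d + 2)/(d - 2)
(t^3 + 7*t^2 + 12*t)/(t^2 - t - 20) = t*(t + 3)/(t - 5)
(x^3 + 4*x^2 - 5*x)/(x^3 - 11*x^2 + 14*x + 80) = x*(x^2 + 4*x - 5)/(x^3 - 11*x^2 + 14*x + 80)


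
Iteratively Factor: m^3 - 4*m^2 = (m - 4)*(m^2) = m*(m - 4)*(m)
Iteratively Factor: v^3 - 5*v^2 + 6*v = (v - 2)*(v^2 - 3*v) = (v - 3)*(v - 2)*(v)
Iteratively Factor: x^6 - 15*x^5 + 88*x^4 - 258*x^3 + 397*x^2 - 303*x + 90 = (x - 5)*(x^5 - 10*x^4 + 38*x^3 - 68*x^2 + 57*x - 18) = (x - 5)*(x - 1)*(x^4 - 9*x^3 + 29*x^2 - 39*x + 18) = (x - 5)*(x - 2)*(x - 1)*(x^3 - 7*x^2 + 15*x - 9) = (x - 5)*(x - 2)*(x - 1)^2*(x^2 - 6*x + 9) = (x - 5)*(x - 3)*(x - 2)*(x - 1)^2*(x - 3)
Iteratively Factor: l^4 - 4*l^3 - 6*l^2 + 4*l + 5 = (l + 1)*(l^3 - 5*l^2 - l + 5) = (l - 1)*(l + 1)*(l^2 - 4*l - 5) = (l - 5)*(l - 1)*(l + 1)*(l + 1)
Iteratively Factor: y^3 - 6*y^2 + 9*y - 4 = (y - 1)*(y^2 - 5*y + 4) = (y - 1)^2*(y - 4)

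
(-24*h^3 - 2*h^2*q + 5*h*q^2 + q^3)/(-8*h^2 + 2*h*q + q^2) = 3*h + q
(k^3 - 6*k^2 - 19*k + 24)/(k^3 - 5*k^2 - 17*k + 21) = (k - 8)/(k - 7)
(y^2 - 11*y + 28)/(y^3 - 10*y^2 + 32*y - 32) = (y - 7)/(y^2 - 6*y + 8)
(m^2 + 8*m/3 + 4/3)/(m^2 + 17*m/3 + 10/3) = (m + 2)/(m + 5)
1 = 1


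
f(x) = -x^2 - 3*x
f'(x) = -2*x - 3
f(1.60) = -7.36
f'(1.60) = -6.20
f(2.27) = -11.96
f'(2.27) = -7.54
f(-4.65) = -7.67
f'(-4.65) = 6.30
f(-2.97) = 0.09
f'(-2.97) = 2.94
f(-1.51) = 2.25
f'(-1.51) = 0.02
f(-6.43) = -22.05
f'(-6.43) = 9.86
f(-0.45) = 1.15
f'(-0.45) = -2.10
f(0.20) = -0.64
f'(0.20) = -3.40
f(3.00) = -18.00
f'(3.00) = -9.00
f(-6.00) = -18.00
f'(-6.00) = 9.00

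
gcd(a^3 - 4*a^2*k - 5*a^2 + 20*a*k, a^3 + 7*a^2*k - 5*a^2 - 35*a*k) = a^2 - 5*a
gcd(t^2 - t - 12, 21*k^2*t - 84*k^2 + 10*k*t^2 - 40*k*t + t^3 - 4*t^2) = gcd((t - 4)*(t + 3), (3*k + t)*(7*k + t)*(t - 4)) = t - 4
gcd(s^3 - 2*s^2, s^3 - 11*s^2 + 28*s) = s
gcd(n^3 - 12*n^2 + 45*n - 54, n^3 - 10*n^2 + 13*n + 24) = n - 3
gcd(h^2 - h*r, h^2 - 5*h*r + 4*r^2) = -h + r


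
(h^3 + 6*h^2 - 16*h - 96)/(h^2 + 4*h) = h + 2 - 24/h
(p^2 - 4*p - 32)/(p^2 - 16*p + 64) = (p + 4)/(p - 8)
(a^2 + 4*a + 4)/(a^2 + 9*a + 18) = (a^2 + 4*a + 4)/(a^2 + 9*a + 18)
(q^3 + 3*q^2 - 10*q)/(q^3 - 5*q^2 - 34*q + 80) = q/(q - 8)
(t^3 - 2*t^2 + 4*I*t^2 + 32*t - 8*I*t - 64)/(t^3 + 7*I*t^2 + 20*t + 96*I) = (t - 2)/(t + 3*I)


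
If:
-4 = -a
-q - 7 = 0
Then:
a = 4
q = -7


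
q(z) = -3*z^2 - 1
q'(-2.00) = 12.00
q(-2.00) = -13.00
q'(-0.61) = 3.66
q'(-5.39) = 32.34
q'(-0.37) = 2.22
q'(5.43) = -32.58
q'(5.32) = -31.92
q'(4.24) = -25.44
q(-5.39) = -88.16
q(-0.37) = -1.41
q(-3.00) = -28.00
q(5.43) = -89.45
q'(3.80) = -22.80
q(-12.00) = -433.00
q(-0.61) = -2.12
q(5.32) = -85.91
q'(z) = -6*z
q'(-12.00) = 72.00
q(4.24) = -54.93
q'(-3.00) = 18.00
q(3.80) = -44.32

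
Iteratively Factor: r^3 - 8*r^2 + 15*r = (r)*(r^2 - 8*r + 15) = r*(r - 5)*(r - 3)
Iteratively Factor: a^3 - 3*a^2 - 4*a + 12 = (a - 3)*(a^2 - 4) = (a - 3)*(a + 2)*(a - 2)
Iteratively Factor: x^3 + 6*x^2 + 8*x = (x)*(x^2 + 6*x + 8) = x*(x + 2)*(x + 4)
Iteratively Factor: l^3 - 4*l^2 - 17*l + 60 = (l - 3)*(l^2 - l - 20) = (l - 5)*(l - 3)*(l + 4)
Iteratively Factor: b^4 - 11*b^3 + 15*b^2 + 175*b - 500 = (b - 5)*(b^3 - 6*b^2 - 15*b + 100) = (b - 5)^2*(b^2 - b - 20) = (b - 5)^2*(b + 4)*(b - 5)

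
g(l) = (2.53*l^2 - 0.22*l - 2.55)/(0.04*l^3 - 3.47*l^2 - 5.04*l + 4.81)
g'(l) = (5.06*l - 0.22)/(0.04*l^3 - 3.47*l^2 - 5.04*l + 4.81) + (-0.12*l^2 + 6.94*l + 5.04)*(2.53*l^2 - 0.22*l - 2.55)/(0.04*l^3 - 3.47*l^2 - 5.04*l + 4.81)^2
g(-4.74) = -1.03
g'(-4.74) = -0.14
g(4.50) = -0.56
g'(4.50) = -0.04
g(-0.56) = -0.25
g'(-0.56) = -0.51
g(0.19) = -0.67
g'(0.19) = -0.94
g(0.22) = -0.70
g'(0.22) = -1.05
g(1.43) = -0.25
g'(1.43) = -0.36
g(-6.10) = -0.91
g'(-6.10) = -0.07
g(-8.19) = -0.81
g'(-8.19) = -0.03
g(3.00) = -0.48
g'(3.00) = -0.07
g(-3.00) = -1.69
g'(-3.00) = -1.05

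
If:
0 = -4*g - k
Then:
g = -k/4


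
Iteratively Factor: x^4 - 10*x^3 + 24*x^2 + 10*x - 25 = (x - 5)*(x^3 - 5*x^2 - x + 5) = (x - 5)^2*(x^2 - 1) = (x - 5)^2*(x + 1)*(x - 1)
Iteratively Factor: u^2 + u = (u)*(u + 1)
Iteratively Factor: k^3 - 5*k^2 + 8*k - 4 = (k - 2)*(k^2 - 3*k + 2) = (k - 2)^2*(k - 1)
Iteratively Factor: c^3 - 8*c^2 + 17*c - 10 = (c - 1)*(c^2 - 7*c + 10) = (c - 5)*(c - 1)*(c - 2)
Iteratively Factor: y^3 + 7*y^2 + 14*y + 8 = (y + 4)*(y^2 + 3*y + 2) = (y + 2)*(y + 4)*(y + 1)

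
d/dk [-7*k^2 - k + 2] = -14*k - 1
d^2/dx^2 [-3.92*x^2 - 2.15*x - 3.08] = -7.84000000000000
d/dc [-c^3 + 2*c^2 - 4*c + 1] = -3*c^2 + 4*c - 4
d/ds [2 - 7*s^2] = -14*s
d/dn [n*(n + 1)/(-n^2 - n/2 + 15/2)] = 2*(n^2 + 30*n + 15)/(4*n^4 + 4*n^3 - 59*n^2 - 30*n + 225)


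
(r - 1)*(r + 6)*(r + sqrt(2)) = r^3 + sqrt(2)*r^2 + 5*r^2 - 6*r + 5*sqrt(2)*r - 6*sqrt(2)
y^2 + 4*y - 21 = (y - 3)*(y + 7)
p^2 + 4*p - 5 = (p - 1)*(p + 5)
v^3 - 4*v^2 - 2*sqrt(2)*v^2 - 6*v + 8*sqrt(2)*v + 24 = (v - 4)*(v - 3*sqrt(2))*(v + sqrt(2))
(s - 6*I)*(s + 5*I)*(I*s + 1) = I*s^3 + 2*s^2 + 29*I*s + 30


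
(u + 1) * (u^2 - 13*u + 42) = u^3 - 12*u^2 + 29*u + 42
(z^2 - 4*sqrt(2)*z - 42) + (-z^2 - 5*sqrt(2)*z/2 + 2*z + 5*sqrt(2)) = -13*sqrt(2)*z/2 + 2*z - 42 + 5*sqrt(2)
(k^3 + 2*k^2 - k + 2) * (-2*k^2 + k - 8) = -2*k^5 - 3*k^4 - 4*k^3 - 21*k^2 + 10*k - 16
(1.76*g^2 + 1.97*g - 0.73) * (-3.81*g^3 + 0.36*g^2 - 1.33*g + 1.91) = -6.7056*g^5 - 6.8721*g^4 + 1.1497*g^3 + 0.478699999999999*g^2 + 4.7336*g - 1.3943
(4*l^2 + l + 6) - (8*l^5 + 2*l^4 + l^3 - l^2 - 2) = -8*l^5 - 2*l^4 - l^3 + 5*l^2 + l + 8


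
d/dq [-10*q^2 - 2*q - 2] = -20*q - 2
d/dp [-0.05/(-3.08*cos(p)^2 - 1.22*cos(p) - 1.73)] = (0.308*cos(p) + 0.061)*sin(p)/(3.08*cos(p)^2 + 1.22*cos(p) + 1.73)^2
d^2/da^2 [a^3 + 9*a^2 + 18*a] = 6*a + 18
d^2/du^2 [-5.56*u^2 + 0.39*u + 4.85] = -11.1200000000000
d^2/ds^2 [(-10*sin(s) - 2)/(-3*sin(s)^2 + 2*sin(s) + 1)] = 6*(-15*sin(s)^4 - 37*sin(s)^3 - 31*sin(s)^2 - 15*sin(s) + 2)/((sin(s) - 1)^2*(3*sin(s) + 1)^3)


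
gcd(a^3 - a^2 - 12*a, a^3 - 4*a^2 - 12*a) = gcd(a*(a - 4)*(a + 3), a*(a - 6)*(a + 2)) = a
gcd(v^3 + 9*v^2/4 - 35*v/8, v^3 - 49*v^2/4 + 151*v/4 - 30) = v - 5/4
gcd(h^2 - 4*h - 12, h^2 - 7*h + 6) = h - 6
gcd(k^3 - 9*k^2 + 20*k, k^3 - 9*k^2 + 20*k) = k^3 - 9*k^2 + 20*k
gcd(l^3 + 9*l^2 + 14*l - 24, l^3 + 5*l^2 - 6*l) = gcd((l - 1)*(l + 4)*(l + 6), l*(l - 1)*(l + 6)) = l^2 + 5*l - 6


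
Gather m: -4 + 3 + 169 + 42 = 210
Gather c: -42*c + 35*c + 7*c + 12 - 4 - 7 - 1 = 0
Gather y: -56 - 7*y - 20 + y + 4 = -6*y - 72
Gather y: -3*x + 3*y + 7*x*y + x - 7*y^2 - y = -2*x - 7*y^2 + y*(7*x + 2)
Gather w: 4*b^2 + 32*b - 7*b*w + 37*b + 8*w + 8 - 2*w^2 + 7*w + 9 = 4*b^2 + 69*b - 2*w^2 + w*(15 - 7*b) + 17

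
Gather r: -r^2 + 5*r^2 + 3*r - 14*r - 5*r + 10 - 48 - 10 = 4*r^2 - 16*r - 48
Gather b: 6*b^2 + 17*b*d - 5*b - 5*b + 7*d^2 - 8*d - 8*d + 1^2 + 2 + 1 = 6*b^2 + b*(17*d - 10) + 7*d^2 - 16*d + 4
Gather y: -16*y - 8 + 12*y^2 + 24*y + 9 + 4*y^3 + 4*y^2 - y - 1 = 4*y^3 + 16*y^2 + 7*y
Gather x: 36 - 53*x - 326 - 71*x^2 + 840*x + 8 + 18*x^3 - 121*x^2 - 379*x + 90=18*x^3 - 192*x^2 + 408*x - 192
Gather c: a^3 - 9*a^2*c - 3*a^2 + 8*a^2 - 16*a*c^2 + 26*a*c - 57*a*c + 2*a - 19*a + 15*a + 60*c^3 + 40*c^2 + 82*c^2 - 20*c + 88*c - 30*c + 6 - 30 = a^3 + 5*a^2 - 2*a + 60*c^3 + c^2*(122 - 16*a) + c*(-9*a^2 - 31*a + 38) - 24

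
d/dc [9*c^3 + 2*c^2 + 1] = c*(27*c + 4)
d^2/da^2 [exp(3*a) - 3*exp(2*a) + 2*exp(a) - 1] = (9*exp(2*a) - 12*exp(a) + 2)*exp(a)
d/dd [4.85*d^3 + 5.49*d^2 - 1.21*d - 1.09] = 14.55*d^2 + 10.98*d - 1.21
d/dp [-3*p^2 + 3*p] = 3 - 6*p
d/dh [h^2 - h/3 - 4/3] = 2*h - 1/3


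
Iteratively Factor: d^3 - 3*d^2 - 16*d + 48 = (d - 3)*(d^2 - 16) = (d - 4)*(d - 3)*(d + 4)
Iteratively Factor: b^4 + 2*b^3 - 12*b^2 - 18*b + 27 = (b + 3)*(b^3 - b^2 - 9*b + 9) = (b - 1)*(b + 3)*(b^2 - 9) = (b - 3)*(b - 1)*(b + 3)*(b + 3)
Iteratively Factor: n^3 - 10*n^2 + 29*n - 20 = (n - 1)*(n^2 - 9*n + 20) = (n - 4)*(n - 1)*(n - 5)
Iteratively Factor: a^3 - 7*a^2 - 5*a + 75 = (a + 3)*(a^2 - 10*a + 25) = (a - 5)*(a + 3)*(a - 5)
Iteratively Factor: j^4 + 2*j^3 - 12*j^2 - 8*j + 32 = (j - 2)*(j^3 + 4*j^2 - 4*j - 16) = (j - 2)^2*(j^2 + 6*j + 8) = (j - 2)^2*(j + 4)*(j + 2)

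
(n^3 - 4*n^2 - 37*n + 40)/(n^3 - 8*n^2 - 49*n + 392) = (n^2 + 4*n - 5)/(n^2 - 49)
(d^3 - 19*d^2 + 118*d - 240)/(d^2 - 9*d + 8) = (d^2 - 11*d + 30)/(d - 1)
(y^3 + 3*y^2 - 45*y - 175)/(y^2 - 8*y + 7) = (y^2 + 10*y + 25)/(y - 1)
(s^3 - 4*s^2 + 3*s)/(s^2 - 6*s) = (s^2 - 4*s + 3)/(s - 6)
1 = 1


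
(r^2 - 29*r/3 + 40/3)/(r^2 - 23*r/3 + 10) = (r - 8)/(r - 6)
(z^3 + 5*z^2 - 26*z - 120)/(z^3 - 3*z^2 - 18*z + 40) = (z + 6)/(z - 2)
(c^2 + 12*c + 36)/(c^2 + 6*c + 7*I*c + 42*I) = (c + 6)/(c + 7*I)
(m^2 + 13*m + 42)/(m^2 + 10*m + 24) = (m + 7)/(m + 4)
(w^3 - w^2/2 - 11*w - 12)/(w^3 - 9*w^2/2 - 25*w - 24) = (w - 4)/(w - 8)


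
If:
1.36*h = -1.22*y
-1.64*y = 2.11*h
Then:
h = 0.00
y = 0.00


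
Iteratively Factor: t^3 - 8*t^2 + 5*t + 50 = (t - 5)*(t^2 - 3*t - 10) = (t - 5)^2*(t + 2)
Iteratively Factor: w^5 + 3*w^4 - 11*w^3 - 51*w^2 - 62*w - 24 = (w + 2)*(w^4 + w^3 - 13*w^2 - 25*w - 12) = (w + 2)*(w + 3)*(w^3 - 2*w^2 - 7*w - 4) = (w + 1)*(w + 2)*(w + 3)*(w^2 - 3*w - 4) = (w - 4)*(w + 1)*(w + 2)*(w + 3)*(w + 1)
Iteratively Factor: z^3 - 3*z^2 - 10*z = (z + 2)*(z^2 - 5*z) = z*(z + 2)*(z - 5)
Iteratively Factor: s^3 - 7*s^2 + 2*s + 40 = (s - 4)*(s^2 - 3*s - 10) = (s - 5)*(s - 4)*(s + 2)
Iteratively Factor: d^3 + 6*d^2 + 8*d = (d + 2)*(d^2 + 4*d) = (d + 2)*(d + 4)*(d)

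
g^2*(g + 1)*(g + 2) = g^4 + 3*g^3 + 2*g^2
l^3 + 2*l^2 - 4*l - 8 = (l - 2)*(l + 2)^2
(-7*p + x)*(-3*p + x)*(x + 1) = 21*p^2*x + 21*p^2 - 10*p*x^2 - 10*p*x + x^3 + x^2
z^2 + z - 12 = (z - 3)*(z + 4)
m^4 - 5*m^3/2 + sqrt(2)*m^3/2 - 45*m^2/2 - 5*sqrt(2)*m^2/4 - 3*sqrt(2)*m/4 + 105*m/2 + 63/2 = (m - 3)*(m + 1/2)*(m - 3*sqrt(2))*(m + 7*sqrt(2)/2)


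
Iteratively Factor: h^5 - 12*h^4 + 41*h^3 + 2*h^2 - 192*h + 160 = (h - 5)*(h^4 - 7*h^3 + 6*h^2 + 32*h - 32) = (h - 5)*(h - 4)*(h^3 - 3*h^2 - 6*h + 8) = (h - 5)*(h - 4)*(h - 1)*(h^2 - 2*h - 8) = (h - 5)*(h - 4)*(h - 1)*(h + 2)*(h - 4)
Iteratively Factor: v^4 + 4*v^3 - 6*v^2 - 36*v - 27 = (v + 1)*(v^3 + 3*v^2 - 9*v - 27) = (v + 1)*(v + 3)*(v^2 - 9) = (v - 3)*(v + 1)*(v + 3)*(v + 3)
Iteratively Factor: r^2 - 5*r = (r - 5)*(r)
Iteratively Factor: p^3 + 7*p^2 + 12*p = (p + 4)*(p^2 + 3*p) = p*(p + 4)*(p + 3)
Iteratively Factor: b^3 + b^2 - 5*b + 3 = (b - 1)*(b^2 + 2*b - 3) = (b - 1)^2*(b + 3)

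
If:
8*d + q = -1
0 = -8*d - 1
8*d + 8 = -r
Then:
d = -1/8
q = 0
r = -7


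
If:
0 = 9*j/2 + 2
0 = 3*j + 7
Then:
No Solution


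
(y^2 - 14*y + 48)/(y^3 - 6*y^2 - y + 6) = (y - 8)/(y^2 - 1)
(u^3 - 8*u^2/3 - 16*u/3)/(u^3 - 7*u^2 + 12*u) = (u + 4/3)/(u - 3)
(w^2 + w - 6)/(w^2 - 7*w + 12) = (w^2 + w - 6)/(w^2 - 7*w + 12)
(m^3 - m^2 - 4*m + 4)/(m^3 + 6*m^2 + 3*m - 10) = (m - 2)/(m + 5)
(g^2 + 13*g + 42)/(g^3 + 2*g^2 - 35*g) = (g + 6)/(g*(g - 5))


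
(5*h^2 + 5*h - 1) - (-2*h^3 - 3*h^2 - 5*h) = 2*h^3 + 8*h^2 + 10*h - 1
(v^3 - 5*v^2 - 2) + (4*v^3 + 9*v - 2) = 5*v^3 - 5*v^2 + 9*v - 4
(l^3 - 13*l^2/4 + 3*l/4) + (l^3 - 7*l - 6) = 2*l^3 - 13*l^2/4 - 25*l/4 - 6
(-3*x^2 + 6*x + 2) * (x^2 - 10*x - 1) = -3*x^4 + 36*x^3 - 55*x^2 - 26*x - 2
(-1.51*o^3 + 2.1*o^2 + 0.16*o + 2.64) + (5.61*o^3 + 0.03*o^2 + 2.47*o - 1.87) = 4.1*o^3 + 2.13*o^2 + 2.63*o + 0.77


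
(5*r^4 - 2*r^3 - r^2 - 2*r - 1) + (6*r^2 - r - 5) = 5*r^4 - 2*r^3 + 5*r^2 - 3*r - 6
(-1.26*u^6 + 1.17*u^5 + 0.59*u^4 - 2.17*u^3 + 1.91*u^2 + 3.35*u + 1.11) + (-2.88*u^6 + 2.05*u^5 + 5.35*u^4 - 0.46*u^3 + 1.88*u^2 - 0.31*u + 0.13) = -4.14*u^6 + 3.22*u^5 + 5.94*u^4 - 2.63*u^3 + 3.79*u^2 + 3.04*u + 1.24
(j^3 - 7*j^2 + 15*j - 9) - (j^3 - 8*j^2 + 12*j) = j^2 + 3*j - 9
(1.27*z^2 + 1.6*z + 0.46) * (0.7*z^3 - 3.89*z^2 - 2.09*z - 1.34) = 0.889*z^5 - 3.8203*z^4 - 8.5563*z^3 - 6.8352*z^2 - 3.1054*z - 0.6164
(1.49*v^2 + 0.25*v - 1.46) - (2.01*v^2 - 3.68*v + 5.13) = -0.52*v^2 + 3.93*v - 6.59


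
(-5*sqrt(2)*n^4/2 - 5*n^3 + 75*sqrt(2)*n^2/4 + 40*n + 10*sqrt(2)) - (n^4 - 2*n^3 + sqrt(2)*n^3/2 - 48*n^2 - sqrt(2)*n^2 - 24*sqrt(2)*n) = -5*sqrt(2)*n^4/2 - n^4 - 3*n^3 - sqrt(2)*n^3/2 + 79*sqrt(2)*n^2/4 + 48*n^2 + 24*sqrt(2)*n + 40*n + 10*sqrt(2)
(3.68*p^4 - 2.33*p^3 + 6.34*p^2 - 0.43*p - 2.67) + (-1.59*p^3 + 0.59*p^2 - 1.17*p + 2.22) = 3.68*p^4 - 3.92*p^3 + 6.93*p^2 - 1.6*p - 0.45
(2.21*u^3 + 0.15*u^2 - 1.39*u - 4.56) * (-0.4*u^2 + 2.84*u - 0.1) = -0.884*u^5 + 6.2164*u^4 + 0.761*u^3 - 2.1386*u^2 - 12.8114*u + 0.456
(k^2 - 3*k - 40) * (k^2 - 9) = k^4 - 3*k^3 - 49*k^2 + 27*k + 360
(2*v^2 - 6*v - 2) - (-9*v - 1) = 2*v^2 + 3*v - 1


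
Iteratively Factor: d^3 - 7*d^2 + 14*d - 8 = (d - 4)*(d^2 - 3*d + 2) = (d - 4)*(d - 2)*(d - 1)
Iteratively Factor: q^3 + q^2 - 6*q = (q + 3)*(q^2 - 2*q) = q*(q + 3)*(q - 2)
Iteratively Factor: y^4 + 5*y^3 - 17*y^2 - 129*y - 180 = (y + 3)*(y^3 + 2*y^2 - 23*y - 60) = (y + 3)^2*(y^2 - y - 20) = (y - 5)*(y + 3)^2*(y + 4)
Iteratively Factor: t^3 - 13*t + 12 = (t - 3)*(t^2 + 3*t - 4) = (t - 3)*(t + 4)*(t - 1)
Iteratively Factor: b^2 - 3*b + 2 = (b - 2)*(b - 1)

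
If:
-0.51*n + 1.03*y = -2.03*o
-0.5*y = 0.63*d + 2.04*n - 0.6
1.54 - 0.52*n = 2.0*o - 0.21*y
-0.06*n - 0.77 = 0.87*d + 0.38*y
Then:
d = -0.62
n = 0.66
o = 0.52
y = -0.71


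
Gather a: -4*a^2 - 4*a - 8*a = -4*a^2 - 12*a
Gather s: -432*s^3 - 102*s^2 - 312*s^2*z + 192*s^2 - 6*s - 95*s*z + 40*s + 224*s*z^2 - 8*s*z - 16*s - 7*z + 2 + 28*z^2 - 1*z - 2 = -432*s^3 + s^2*(90 - 312*z) + s*(224*z^2 - 103*z + 18) + 28*z^2 - 8*z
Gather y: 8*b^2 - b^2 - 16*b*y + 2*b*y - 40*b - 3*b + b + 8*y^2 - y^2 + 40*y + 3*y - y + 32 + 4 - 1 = 7*b^2 - 42*b + 7*y^2 + y*(42 - 14*b) + 35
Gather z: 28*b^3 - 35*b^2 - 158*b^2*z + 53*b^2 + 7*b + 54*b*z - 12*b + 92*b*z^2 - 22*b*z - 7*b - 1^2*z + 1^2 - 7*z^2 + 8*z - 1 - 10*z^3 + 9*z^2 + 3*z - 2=28*b^3 + 18*b^2 - 12*b - 10*z^3 + z^2*(92*b + 2) + z*(-158*b^2 + 32*b + 10) - 2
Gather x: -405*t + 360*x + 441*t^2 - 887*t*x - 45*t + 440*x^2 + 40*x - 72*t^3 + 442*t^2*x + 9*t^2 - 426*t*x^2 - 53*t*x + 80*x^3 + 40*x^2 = -72*t^3 + 450*t^2 - 450*t + 80*x^3 + x^2*(480 - 426*t) + x*(442*t^2 - 940*t + 400)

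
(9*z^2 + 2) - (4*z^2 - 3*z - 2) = 5*z^2 + 3*z + 4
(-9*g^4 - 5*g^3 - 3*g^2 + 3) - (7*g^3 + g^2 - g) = -9*g^4 - 12*g^3 - 4*g^2 + g + 3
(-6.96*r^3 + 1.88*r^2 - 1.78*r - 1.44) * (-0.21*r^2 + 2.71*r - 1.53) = 1.4616*r^5 - 19.2564*r^4 + 16.1174*r^3 - 7.3978*r^2 - 1.179*r + 2.2032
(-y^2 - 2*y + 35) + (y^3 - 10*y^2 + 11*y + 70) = y^3 - 11*y^2 + 9*y + 105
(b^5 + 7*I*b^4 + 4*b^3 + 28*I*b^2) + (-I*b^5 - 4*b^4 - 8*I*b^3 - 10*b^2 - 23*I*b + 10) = b^5 - I*b^5 - 4*b^4 + 7*I*b^4 + 4*b^3 - 8*I*b^3 - 10*b^2 + 28*I*b^2 - 23*I*b + 10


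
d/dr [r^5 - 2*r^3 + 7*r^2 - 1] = r*(5*r^3 - 6*r + 14)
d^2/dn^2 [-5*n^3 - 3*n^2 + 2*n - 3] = -30*n - 6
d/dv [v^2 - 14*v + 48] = 2*v - 14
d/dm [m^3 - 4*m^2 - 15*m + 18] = 3*m^2 - 8*m - 15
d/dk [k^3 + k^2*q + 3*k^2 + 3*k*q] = 3*k^2 + 2*k*q + 6*k + 3*q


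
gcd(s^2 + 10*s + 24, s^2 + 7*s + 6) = s + 6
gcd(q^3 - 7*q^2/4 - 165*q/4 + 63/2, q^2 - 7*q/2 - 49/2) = q - 7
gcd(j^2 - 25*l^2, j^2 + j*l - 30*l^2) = j - 5*l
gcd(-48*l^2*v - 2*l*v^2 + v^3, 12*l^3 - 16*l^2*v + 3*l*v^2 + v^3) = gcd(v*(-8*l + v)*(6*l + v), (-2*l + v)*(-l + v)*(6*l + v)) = 6*l + v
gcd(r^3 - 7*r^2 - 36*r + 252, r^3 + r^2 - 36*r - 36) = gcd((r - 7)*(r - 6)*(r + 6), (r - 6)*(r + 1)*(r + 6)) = r^2 - 36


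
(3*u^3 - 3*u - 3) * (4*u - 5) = 12*u^4 - 15*u^3 - 12*u^2 + 3*u + 15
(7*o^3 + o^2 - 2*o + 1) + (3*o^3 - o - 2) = 10*o^3 + o^2 - 3*o - 1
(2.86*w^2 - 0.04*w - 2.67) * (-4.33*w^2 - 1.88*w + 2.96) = -12.3838*w^4 - 5.2036*w^3 + 20.1019*w^2 + 4.9012*w - 7.9032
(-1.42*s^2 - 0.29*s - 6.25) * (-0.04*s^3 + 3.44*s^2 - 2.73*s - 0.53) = 0.0568*s^5 - 4.8732*s^4 + 3.129*s^3 - 19.9557*s^2 + 17.2162*s + 3.3125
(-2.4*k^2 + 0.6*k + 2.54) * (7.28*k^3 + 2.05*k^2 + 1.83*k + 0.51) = -17.472*k^5 - 0.551999999999999*k^4 + 15.3292*k^3 + 5.081*k^2 + 4.9542*k + 1.2954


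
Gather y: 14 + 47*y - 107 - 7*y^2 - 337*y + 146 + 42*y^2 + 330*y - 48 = 35*y^2 + 40*y + 5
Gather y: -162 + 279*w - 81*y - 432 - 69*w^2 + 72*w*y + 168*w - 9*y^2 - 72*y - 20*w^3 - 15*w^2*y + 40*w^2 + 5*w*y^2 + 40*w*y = -20*w^3 - 29*w^2 + 447*w + y^2*(5*w - 9) + y*(-15*w^2 + 112*w - 153) - 594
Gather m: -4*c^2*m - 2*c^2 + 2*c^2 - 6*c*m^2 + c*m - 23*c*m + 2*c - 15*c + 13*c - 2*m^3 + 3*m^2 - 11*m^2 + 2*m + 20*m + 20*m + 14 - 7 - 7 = -2*m^3 + m^2*(-6*c - 8) + m*(-4*c^2 - 22*c + 42)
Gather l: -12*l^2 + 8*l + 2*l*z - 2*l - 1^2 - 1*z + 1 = -12*l^2 + l*(2*z + 6) - z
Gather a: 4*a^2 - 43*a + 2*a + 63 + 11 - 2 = 4*a^2 - 41*a + 72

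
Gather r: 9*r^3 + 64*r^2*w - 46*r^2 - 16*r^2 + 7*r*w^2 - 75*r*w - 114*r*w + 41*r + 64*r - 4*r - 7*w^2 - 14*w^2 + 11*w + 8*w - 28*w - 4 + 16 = 9*r^3 + r^2*(64*w - 62) + r*(7*w^2 - 189*w + 101) - 21*w^2 - 9*w + 12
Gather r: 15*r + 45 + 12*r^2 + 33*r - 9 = 12*r^2 + 48*r + 36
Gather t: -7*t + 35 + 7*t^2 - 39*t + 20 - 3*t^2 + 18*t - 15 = 4*t^2 - 28*t + 40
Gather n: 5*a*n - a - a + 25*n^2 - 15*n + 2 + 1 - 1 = -2*a + 25*n^2 + n*(5*a - 15) + 2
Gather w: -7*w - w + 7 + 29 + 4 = 40 - 8*w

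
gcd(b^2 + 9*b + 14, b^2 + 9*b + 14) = b^2 + 9*b + 14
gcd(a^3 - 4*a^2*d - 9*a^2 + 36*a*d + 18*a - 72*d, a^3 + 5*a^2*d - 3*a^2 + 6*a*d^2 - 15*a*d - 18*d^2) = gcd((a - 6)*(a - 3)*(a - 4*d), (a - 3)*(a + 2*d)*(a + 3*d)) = a - 3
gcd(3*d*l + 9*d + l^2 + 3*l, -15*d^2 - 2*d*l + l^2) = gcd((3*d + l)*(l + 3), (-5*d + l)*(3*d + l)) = 3*d + l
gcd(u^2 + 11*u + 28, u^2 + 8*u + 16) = u + 4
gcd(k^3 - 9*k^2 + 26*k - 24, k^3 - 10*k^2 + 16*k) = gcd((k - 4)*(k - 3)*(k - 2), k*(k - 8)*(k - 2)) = k - 2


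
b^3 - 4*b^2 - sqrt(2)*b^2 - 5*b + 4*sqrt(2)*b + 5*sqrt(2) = (b - 5)*(b + 1)*(b - sqrt(2))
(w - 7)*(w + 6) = w^2 - w - 42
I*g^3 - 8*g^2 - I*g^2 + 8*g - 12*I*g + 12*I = (g + 2*I)*(g + 6*I)*(I*g - I)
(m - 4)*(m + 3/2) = m^2 - 5*m/2 - 6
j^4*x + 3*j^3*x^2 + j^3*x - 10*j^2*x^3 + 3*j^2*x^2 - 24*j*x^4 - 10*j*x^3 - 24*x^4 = (j - 3*x)*(j + 2*x)*(j + 4*x)*(j*x + x)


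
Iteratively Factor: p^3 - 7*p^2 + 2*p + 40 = (p + 2)*(p^2 - 9*p + 20) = (p - 4)*(p + 2)*(p - 5)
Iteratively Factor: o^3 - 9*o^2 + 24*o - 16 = (o - 1)*(o^2 - 8*o + 16) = (o - 4)*(o - 1)*(o - 4)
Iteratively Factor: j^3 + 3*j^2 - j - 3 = (j + 3)*(j^2 - 1) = (j - 1)*(j + 3)*(j + 1)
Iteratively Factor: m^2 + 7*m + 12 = (m + 4)*(m + 3)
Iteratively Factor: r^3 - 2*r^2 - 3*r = (r + 1)*(r^2 - 3*r) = r*(r + 1)*(r - 3)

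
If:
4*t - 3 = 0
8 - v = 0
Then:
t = 3/4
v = 8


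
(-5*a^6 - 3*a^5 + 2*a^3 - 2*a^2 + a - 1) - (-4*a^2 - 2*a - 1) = -5*a^6 - 3*a^5 + 2*a^3 + 2*a^2 + 3*a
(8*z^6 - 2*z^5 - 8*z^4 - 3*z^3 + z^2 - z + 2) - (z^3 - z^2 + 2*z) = 8*z^6 - 2*z^5 - 8*z^4 - 4*z^3 + 2*z^2 - 3*z + 2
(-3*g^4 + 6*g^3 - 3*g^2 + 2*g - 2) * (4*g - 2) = -12*g^5 + 30*g^4 - 24*g^3 + 14*g^2 - 12*g + 4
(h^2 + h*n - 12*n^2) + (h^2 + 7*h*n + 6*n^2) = 2*h^2 + 8*h*n - 6*n^2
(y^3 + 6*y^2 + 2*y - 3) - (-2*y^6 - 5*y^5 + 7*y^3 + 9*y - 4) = 2*y^6 + 5*y^5 - 6*y^3 + 6*y^2 - 7*y + 1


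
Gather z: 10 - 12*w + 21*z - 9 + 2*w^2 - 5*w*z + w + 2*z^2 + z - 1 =2*w^2 - 11*w + 2*z^2 + z*(22 - 5*w)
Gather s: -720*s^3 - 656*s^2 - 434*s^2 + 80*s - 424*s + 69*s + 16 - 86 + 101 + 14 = -720*s^3 - 1090*s^2 - 275*s + 45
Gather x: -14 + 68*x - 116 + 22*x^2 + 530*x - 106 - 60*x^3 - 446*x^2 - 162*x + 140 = -60*x^3 - 424*x^2 + 436*x - 96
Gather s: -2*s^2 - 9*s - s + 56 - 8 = -2*s^2 - 10*s + 48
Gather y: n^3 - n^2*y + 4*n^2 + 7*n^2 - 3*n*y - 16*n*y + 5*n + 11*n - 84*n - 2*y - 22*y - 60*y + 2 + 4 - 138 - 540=n^3 + 11*n^2 - 68*n + y*(-n^2 - 19*n - 84) - 672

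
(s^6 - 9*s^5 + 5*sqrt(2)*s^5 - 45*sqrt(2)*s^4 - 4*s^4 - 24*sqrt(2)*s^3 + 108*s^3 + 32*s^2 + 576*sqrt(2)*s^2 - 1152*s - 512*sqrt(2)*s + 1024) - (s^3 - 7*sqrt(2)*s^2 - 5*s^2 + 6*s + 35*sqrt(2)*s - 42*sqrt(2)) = s^6 - 9*s^5 + 5*sqrt(2)*s^5 - 45*sqrt(2)*s^4 - 4*s^4 - 24*sqrt(2)*s^3 + 107*s^3 + 37*s^2 + 583*sqrt(2)*s^2 - 1158*s - 547*sqrt(2)*s + 42*sqrt(2) + 1024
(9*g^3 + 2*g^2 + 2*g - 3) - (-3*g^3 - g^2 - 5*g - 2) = 12*g^3 + 3*g^2 + 7*g - 1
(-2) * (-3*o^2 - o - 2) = 6*o^2 + 2*o + 4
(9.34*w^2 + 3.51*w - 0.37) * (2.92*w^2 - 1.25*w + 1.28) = 27.2728*w^4 - 1.4258*w^3 + 6.4873*w^2 + 4.9553*w - 0.4736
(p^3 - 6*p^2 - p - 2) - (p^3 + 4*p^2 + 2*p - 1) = -10*p^2 - 3*p - 1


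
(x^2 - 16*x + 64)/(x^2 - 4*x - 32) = (x - 8)/(x + 4)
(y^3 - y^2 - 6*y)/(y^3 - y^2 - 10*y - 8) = y*(y - 3)/(y^2 - 3*y - 4)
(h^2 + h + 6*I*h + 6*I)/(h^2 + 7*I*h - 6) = (h + 1)/(h + I)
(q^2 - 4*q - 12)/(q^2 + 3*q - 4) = (q^2 - 4*q - 12)/(q^2 + 3*q - 4)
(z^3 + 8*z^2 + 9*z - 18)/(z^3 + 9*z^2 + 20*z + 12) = (z^2 + 2*z - 3)/(z^2 + 3*z + 2)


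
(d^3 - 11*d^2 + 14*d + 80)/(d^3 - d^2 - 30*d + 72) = (d^3 - 11*d^2 + 14*d + 80)/(d^3 - d^2 - 30*d + 72)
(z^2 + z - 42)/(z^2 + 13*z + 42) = (z - 6)/(z + 6)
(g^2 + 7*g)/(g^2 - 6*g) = (g + 7)/(g - 6)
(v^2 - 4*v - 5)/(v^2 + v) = (v - 5)/v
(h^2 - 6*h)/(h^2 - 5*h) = (h - 6)/(h - 5)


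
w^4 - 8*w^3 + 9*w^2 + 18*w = w*(w - 6)*(w - 3)*(w + 1)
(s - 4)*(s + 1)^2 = s^3 - 2*s^2 - 7*s - 4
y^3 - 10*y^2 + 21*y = y*(y - 7)*(y - 3)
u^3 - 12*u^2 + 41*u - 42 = (u - 7)*(u - 3)*(u - 2)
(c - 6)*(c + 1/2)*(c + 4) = c^3 - 3*c^2/2 - 25*c - 12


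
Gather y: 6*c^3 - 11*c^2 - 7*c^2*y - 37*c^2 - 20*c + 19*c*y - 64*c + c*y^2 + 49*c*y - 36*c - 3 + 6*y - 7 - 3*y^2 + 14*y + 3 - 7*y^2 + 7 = 6*c^3 - 48*c^2 - 120*c + y^2*(c - 10) + y*(-7*c^2 + 68*c + 20)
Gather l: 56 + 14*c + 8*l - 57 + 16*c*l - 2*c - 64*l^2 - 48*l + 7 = 12*c - 64*l^2 + l*(16*c - 40) + 6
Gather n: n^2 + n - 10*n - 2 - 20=n^2 - 9*n - 22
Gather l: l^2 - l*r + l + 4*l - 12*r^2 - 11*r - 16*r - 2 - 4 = l^2 + l*(5 - r) - 12*r^2 - 27*r - 6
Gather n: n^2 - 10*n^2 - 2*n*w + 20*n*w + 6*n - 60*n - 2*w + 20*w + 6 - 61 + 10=-9*n^2 + n*(18*w - 54) + 18*w - 45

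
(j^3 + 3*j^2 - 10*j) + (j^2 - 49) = j^3 + 4*j^2 - 10*j - 49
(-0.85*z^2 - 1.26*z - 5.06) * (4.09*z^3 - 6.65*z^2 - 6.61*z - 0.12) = -3.4765*z^5 + 0.4991*z^4 - 6.6979*z^3 + 42.0796*z^2 + 33.5978*z + 0.6072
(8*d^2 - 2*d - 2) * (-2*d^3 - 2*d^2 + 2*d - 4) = -16*d^5 - 12*d^4 + 24*d^3 - 32*d^2 + 4*d + 8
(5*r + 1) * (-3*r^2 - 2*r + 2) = -15*r^3 - 13*r^2 + 8*r + 2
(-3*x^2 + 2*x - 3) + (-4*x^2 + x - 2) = -7*x^2 + 3*x - 5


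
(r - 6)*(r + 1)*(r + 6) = r^3 + r^2 - 36*r - 36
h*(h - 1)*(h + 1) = h^3 - h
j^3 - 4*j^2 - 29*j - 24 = (j - 8)*(j + 1)*(j + 3)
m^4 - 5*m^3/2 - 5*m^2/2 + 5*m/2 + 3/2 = (m - 3)*(m - 1)*(m + 1/2)*(m + 1)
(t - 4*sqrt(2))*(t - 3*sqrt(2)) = t^2 - 7*sqrt(2)*t + 24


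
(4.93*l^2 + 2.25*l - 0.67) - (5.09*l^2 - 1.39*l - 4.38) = -0.16*l^2 + 3.64*l + 3.71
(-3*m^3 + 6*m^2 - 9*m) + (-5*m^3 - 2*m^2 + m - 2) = -8*m^3 + 4*m^2 - 8*m - 2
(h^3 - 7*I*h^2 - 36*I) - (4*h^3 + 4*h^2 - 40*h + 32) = -3*h^3 - 4*h^2 - 7*I*h^2 + 40*h - 32 - 36*I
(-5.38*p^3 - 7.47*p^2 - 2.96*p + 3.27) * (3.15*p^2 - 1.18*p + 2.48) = -16.947*p^5 - 17.1821*p^4 - 13.8518*p^3 - 4.7323*p^2 - 11.1994*p + 8.1096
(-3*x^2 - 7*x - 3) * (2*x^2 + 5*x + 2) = -6*x^4 - 29*x^3 - 47*x^2 - 29*x - 6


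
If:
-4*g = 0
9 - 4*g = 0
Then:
No Solution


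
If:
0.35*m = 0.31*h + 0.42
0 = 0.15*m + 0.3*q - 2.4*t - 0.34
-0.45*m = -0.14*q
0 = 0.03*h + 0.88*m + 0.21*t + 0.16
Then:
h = -1.45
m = -0.09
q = -0.28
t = -0.18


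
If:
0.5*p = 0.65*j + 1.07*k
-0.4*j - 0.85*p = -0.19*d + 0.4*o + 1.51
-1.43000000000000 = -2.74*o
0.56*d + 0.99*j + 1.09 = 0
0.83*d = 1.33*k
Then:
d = -0.66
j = -0.73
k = -0.41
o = 0.52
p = -1.83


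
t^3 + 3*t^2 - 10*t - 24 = (t - 3)*(t + 2)*(t + 4)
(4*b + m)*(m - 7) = 4*b*m - 28*b + m^2 - 7*m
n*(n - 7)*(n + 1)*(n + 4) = n^4 - 2*n^3 - 31*n^2 - 28*n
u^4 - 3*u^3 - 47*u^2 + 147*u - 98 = (u - 7)*(u - 2)*(u - 1)*(u + 7)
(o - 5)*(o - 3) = o^2 - 8*o + 15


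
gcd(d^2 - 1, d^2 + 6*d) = 1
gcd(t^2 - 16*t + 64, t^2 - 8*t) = t - 8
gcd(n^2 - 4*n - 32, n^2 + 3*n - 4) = n + 4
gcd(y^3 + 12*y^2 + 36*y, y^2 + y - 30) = y + 6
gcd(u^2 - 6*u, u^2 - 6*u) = u^2 - 6*u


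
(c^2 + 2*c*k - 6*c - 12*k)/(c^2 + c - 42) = (c + 2*k)/(c + 7)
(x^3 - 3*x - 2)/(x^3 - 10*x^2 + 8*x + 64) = (x^3 - 3*x - 2)/(x^3 - 10*x^2 + 8*x + 64)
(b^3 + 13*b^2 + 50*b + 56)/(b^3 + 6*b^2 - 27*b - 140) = (b + 2)/(b - 5)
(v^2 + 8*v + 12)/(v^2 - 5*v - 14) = (v + 6)/(v - 7)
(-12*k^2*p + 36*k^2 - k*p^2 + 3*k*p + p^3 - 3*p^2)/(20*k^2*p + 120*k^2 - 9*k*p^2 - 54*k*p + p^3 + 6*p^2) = (3*k*p - 9*k + p^2 - 3*p)/(-5*k*p - 30*k + p^2 + 6*p)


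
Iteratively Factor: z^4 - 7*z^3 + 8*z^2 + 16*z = (z)*(z^3 - 7*z^2 + 8*z + 16) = z*(z - 4)*(z^2 - 3*z - 4) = z*(z - 4)*(z + 1)*(z - 4)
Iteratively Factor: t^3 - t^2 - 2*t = (t + 1)*(t^2 - 2*t) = t*(t + 1)*(t - 2)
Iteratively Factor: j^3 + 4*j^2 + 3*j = (j + 3)*(j^2 + j) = (j + 1)*(j + 3)*(j)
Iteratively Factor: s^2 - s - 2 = (s + 1)*(s - 2)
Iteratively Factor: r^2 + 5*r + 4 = (r + 1)*(r + 4)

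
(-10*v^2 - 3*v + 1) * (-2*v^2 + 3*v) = 20*v^4 - 24*v^3 - 11*v^2 + 3*v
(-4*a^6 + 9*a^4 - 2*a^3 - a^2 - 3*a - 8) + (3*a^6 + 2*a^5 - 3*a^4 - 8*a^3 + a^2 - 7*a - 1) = -a^6 + 2*a^5 + 6*a^4 - 10*a^3 - 10*a - 9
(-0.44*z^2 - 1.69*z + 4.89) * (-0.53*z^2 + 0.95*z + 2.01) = 0.2332*z^4 + 0.4777*z^3 - 5.0816*z^2 + 1.2486*z + 9.8289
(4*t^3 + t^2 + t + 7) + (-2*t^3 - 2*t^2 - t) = 2*t^3 - t^2 + 7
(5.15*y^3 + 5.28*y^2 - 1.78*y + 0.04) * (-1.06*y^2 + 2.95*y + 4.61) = -5.459*y^5 + 9.5957*y^4 + 41.2043*y^3 + 19.0474*y^2 - 8.0878*y + 0.1844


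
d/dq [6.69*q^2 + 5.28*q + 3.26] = 13.38*q + 5.28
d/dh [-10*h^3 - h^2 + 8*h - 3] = -30*h^2 - 2*h + 8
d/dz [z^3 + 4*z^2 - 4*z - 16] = 3*z^2 + 8*z - 4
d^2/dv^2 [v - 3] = 0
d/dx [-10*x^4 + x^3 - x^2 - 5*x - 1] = -40*x^3 + 3*x^2 - 2*x - 5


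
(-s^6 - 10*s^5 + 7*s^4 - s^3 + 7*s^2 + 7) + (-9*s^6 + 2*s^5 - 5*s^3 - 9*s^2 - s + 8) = -10*s^6 - 8*s^5 + 7*s^4 - 6*s^3 - 2*s^2 - s + 15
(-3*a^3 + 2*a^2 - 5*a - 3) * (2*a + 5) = -6*a^4 - 11*a^3 - 31*a - 15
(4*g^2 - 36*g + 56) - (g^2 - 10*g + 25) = 3*g^2 - 26*g + 31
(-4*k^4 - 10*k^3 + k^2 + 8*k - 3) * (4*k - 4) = -16*k^5 - 24*k^4 + 44*k^3 + 28*k^2 - 44*k + 12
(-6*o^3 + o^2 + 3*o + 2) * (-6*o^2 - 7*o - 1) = 36*o^5 + 36*o^4 - 19*o^3 - 34*o^2 - 17*o - 2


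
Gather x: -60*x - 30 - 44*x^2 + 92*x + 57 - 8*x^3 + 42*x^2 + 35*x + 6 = -8*x^3 - 2*x^2 + 67*x + 33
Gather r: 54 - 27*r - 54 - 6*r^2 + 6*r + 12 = -6*r^2 - 21*r + 12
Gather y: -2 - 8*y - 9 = -8*y - 11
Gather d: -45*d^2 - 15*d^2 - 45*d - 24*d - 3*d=-60*d^2 - 72*d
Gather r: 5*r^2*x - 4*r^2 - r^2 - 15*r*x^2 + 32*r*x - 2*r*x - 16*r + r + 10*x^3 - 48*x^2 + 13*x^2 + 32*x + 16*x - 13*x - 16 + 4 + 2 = r^2*(5*x - 5) + r*(-15*x^2 + 30*x - 15) + 10*x^3 - 35*x^2 + 35*x - 10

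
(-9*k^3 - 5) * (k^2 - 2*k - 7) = -9*k^5 + 18*k^4 + 63*k^3 - 5*k^2 + 10*k + 35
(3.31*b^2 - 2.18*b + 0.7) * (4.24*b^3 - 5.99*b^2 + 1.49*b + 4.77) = 14.0344*b^5 - 29.0701*b^4 + 20.9581*b^3 + 8.3475*b^2 - 9.3556*b + 3.339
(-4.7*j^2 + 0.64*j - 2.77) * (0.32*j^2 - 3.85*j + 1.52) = -1.504*j^4 + 18.2998*j^3 - 10.4944*j^2 + 11.6373*j - 4.2104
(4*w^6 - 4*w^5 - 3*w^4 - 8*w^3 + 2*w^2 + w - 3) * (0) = 0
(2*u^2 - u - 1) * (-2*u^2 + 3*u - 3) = -4*u^4 + 8*u^3 - 7*u^2 + 3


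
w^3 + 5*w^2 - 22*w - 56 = (w - 4)*(w + 2)*(w + 7)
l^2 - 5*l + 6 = (l - 3)*(l - 2)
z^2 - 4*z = z*(z - 4)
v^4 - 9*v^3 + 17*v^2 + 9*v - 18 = (v - 6)*(v - 3)*(v - 1)*(v + 1)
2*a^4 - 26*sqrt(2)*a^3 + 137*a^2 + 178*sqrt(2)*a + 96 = (a - 8*sqrt(2))*(a - 6*sqrt(2))*(sqrt(2)*a + 1)^2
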